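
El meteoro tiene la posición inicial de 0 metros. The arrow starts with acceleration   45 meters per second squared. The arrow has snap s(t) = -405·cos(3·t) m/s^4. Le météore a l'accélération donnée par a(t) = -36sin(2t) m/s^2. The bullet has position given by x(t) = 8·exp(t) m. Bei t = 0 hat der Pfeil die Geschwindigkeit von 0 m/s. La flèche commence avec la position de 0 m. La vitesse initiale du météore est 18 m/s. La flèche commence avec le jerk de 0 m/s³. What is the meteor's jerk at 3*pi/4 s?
To solve this, we need to take 1 derivative of our acceleration equation a(t) = -36·sin(2·t). Differentiating acceleration, we get jerk: j(t) = -72·cos(2·t). We have jerk j(t) = -72·cos(2·t). Substituting t = 3*pi/4: j(3*pi/4) = 0.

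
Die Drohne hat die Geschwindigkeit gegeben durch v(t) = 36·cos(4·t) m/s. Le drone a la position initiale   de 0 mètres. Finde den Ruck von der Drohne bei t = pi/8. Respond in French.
Nous devons dériver notre équation de la vitesse v(t) = 36·cos(4·t) 2 fois. En dérivant la vitesse, nous obtenons l'accélération: a(t) = -144·sin(4·t). En dérivant l'accélération, nous obtenons le jerk: j(t) = -576·cos(4·t). En utilisant j(t) = -576·cos(4·t) et en substituant t = pi/8, nous trouvons j = 0.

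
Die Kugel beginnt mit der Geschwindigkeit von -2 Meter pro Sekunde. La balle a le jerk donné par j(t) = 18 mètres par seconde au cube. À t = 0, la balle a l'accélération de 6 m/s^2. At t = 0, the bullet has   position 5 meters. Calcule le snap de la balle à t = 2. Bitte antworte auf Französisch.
En partant du jerk j(t) = 18, nous prenons 1 dérivée. En prenant d/dt de j(t), nous trouvons s(t) = 0. En utilisant s(t) = 0 et en substituant t = 2, nous trouvons s = 0.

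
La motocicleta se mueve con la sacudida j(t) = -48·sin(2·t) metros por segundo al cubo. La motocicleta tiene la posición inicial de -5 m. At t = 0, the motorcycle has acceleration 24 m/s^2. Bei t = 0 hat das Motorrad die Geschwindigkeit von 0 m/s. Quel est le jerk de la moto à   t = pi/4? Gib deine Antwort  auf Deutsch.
Mit j(t) = -48·sin(2·t) und Einsetzen von t = pi/4, finden wir j = -48.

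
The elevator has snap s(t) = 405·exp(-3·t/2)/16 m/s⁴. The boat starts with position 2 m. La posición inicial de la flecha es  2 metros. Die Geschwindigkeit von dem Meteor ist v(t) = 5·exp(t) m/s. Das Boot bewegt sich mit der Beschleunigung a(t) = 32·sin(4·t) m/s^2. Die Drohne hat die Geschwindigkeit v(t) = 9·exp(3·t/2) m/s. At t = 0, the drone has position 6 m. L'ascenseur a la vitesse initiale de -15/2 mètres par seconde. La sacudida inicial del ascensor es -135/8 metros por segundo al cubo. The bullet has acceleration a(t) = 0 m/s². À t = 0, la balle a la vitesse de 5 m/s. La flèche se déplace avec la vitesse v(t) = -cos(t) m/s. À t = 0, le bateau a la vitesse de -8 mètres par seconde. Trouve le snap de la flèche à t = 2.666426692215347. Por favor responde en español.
Para resolver esto, necesitamos tomar 3 derivadas de nuestra ecuación de la velocidad v(t) = -cos(t). Derivando la velocidad, obtenemos la aceleración: a(t) = sin(t). La derivada de la aceleración da la sacudida: j(t) = cos(t). La derivada de la sacudida da el snap: s(t) = -sin(t). De la ecuación del snap s(t) = -sin(t), sustituimos t = 2.666426692215347 para obtener s = -0.457486029122367.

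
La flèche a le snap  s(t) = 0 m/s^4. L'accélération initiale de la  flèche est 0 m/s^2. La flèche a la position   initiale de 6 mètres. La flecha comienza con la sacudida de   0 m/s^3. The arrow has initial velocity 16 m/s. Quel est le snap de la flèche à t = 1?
En utilisant s(t) = 0 et en substituant t = 1, nous trouvons s = 0.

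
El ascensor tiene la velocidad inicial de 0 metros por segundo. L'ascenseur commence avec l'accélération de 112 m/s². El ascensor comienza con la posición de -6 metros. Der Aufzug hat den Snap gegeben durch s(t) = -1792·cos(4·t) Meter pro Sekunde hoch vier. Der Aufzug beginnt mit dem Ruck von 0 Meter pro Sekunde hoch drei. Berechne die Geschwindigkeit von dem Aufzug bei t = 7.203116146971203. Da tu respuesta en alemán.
Um dies zu lösen, müssen wir 3 Integrale unserer Gleichung für den Snap s(t) = -1792·cos(4·t) finden. Mit ∫s(t)dt und Anwendung von j(0) = 0, finden wir j(t) = -448·sin(4·t). Mit ∫j(t)dt und Anwendung von a(0) = 112, finden wir a(t) = 112·cos(4·t). Mit ∫a(t)dt und Anwendung von v(0) = 0, finden wir v(t) = 28·sin(4·t). Mit v(t) = 28·sin(4·t) und Einsetzen von t = 7.203116146971203, finden wir v = -14.3508899595419.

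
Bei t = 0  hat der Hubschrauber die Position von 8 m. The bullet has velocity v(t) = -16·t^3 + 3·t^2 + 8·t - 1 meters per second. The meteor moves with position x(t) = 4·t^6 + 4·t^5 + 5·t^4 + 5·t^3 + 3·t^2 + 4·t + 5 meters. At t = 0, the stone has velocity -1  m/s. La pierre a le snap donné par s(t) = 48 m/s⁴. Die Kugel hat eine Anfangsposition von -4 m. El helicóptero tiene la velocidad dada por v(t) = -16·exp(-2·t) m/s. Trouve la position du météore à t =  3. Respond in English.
From the given position equation x(t) = 4·t^6 + 4·t^5 + 5·t^4 + 5·t^3 + 3·t^2 + 4·t + 5, we substitute t = 3 to get x = 4472.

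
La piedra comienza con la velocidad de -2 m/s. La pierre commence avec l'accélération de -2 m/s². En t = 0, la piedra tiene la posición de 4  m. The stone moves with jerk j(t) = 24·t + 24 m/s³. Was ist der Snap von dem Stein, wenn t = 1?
Um dies zu lösen, müssen wir 1 Ableitung unserer Gleichung für den Ruck j(t) = 24·t + 24 nehmen. Mit d/dt von j(t) finden wir s(t) = 24. Wir haben den Snap s(t) = 24. Durch Einsetzen von t = 1: s(1) = 24.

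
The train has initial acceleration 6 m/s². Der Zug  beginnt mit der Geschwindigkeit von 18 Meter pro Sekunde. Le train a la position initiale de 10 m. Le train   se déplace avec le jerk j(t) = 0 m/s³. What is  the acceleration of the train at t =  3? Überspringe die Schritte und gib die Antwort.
The answer is 6.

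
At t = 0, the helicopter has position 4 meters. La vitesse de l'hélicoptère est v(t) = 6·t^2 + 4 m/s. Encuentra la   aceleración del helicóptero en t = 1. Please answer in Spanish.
Debemos derivar nuestra ecuación de la velocidad v(t) = 6·t^2 + 4 1 vez. Derivando la velocidad, obtenemos la aceleración: a(t) = 12·t. Tenemos la aceleración a(t) = 12·t. Sustituyendo t = 1: a(1) = 12.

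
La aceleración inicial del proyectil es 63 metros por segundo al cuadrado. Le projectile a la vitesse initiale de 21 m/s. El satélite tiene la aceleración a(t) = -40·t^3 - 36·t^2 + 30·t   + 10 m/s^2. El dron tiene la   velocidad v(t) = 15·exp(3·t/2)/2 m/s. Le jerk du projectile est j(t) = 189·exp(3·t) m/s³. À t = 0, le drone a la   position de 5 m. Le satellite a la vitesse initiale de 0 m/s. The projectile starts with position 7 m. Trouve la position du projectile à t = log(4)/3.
Pour résoudre ceci, nous devons prendre 3 primitives de notre équation du jerk j(t) = 189·exp(3·t). En intégrant le jerk et en utilisant la condition initiale a(0) = 63, nous obtenons a(t) = 63·exp(3·t). L'intégrale de l'accélération, avec v(0) = 21, donne la vitesse: v(t) = 21·exp(3·t). La primitive de la vitesse, avec x(0) = 7, donne la position: x(t) = 7·exp(3·t). De l'équation de la position x(t) = 7·exp(3·t), nous substituons t = log(4)/3 pour obtenir x = 28.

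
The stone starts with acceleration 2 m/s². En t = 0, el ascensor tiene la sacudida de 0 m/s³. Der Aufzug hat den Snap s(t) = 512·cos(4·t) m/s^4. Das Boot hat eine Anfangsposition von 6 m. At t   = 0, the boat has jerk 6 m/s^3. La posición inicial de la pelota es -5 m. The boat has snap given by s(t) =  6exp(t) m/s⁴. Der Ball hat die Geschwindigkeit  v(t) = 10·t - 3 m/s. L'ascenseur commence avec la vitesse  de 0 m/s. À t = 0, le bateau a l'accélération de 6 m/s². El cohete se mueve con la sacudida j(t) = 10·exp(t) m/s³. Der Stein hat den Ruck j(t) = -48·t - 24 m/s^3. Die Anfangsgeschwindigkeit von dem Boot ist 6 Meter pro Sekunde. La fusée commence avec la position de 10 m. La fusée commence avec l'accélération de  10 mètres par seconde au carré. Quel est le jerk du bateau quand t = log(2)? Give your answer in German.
Wir müssen unsere Gleichung für den Snap s(t) = 6·exp(t) 1-mal integrieren. Mit ∫s(t)dt und Anwendung von j(0) = 6, finden wir j(t) = 6·exp(t). Aus der Gleichung für den Ruck j(t) = 6·exp(t), setzen wir t = log(2) ein und erhalten j = 12.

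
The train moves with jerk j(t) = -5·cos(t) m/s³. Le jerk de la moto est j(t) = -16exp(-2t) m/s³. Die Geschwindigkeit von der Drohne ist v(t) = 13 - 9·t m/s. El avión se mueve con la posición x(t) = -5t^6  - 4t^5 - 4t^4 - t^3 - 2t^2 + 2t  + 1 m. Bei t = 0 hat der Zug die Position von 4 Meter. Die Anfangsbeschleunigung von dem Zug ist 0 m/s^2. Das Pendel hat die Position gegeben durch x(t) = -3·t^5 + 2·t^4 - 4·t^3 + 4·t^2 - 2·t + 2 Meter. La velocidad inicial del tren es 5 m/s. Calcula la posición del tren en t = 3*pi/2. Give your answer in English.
Starting from jerk j(t) = -5·cos(t), we take 3 integrals. Finding the integral of j(t) and using a(0) = 0: a(t) = -5·sin(t). Integrating acceleration and using the initial condition v(0) = 5, we get v(t) = 5·cos(t). The integral of velocity is position. Using x(0) = 4, we get x(t) = 5·sin(t) + 4. From the given position equation x(t) = 5·sin(t) + 4, we substitute t = 3*pi/2 to get x = -1.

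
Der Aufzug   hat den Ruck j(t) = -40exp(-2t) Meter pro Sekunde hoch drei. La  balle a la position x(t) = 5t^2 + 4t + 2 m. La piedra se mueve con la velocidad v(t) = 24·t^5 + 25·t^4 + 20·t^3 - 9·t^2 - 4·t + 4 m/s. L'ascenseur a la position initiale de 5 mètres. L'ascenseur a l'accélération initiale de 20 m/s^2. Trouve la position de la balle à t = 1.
Nous avons la position x(t) = 5·t^2 + 4·t + 2. En substituant t = 1: x(1) = 11.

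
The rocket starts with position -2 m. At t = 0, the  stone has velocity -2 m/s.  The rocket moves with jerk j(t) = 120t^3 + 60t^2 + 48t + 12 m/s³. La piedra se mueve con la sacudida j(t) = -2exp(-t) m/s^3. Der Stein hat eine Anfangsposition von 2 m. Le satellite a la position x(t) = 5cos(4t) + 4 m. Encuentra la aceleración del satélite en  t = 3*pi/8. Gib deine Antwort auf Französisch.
Nous devons dériver notre équation de la position x(t) = 5·cos(4·t) + 4 2 fois. La dérivée de la position donne la vitesse: v(t) = -20·sin(4·t). En dérivant la vitesse, nous obtenons l'accélération: a(t) = -80·cos(4·t). De l'équation de l'accélération a(t) = -80·cos(4·t), nous substituons t = 3*pi/8 pour obtenir a = 0.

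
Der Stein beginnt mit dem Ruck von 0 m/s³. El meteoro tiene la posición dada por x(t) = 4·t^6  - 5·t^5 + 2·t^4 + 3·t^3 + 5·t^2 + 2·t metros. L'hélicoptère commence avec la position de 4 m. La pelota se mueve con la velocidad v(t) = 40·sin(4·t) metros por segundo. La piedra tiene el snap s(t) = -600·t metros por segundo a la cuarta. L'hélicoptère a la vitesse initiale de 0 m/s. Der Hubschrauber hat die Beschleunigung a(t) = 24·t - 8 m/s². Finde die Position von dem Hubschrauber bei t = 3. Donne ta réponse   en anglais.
To find the answer, we compute 2 antiderivatives of a(t) = 24·t - 8. Integrating acceleration and using the initial condition v(0) = 0, we get v(t) = 4·t·(3·t - 2). Integrating velocity and using the initial condition x(0) = 4, we get x(t) = 4·t^3 - 4·t^2 + 4. From the given position equation x(t) = 4·t^3 - 4·t^2 + 4, we substitute t = 3 to get x = 76.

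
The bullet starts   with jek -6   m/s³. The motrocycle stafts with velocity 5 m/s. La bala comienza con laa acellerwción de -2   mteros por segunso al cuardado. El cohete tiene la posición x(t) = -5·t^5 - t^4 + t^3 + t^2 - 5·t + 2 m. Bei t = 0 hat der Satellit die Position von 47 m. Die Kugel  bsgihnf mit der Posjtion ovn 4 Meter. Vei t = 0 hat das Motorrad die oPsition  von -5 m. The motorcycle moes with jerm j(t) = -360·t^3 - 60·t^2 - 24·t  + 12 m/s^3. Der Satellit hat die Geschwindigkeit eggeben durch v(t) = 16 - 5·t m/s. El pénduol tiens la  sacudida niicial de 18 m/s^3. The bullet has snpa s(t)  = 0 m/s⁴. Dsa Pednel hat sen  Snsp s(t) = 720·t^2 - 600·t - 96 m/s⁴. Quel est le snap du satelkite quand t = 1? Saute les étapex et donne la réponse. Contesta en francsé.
s(1) = 0.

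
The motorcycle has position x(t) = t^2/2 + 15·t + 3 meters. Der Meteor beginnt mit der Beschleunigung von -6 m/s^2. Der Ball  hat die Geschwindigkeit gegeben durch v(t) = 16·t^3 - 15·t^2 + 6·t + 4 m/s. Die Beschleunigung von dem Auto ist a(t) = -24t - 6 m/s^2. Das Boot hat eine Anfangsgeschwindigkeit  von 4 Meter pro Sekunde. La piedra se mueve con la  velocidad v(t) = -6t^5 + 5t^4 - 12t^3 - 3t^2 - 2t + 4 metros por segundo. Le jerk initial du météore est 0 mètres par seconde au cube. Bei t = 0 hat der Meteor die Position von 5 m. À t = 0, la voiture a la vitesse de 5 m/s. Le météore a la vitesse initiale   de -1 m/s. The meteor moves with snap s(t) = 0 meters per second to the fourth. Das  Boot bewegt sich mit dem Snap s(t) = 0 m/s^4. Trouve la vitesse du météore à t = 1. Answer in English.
We need to integrate our snap equation s(t) = 0 3 times. The antiderivative of snap is jerk. Using j(0) = 0, we get j(t) = 0. Integrating jerk and using the initial condition a(0) = -6, we get a(t) = -6. Integrating acceleration and using the initial condition v(0) = -1, we get v(t) = -6·t - 1. From the given velocity equation v(t) = -6·t - 1, we substitute t = 1 to get v = -7.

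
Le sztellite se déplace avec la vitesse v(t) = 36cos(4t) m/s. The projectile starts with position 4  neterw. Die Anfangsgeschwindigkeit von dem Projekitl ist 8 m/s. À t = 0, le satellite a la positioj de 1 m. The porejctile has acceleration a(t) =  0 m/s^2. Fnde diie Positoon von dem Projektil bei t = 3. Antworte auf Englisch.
Starting from acceleration a(t) = 0, we take 2 antiderivatives. Taking ∫a(t)dt and applying v(0) = 8, we find v(t) = 8. The integral of velocity is position. Using x(0) = 4, we get x(t) = 8·t + 4. Using x(t) = 8·t + 4 and substituting t = 3, we find x = 28.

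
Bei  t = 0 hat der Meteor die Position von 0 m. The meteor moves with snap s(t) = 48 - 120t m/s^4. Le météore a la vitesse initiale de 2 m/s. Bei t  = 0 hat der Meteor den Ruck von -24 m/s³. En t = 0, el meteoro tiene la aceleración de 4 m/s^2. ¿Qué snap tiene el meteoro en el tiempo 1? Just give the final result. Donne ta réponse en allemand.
Die Antwort ist -72.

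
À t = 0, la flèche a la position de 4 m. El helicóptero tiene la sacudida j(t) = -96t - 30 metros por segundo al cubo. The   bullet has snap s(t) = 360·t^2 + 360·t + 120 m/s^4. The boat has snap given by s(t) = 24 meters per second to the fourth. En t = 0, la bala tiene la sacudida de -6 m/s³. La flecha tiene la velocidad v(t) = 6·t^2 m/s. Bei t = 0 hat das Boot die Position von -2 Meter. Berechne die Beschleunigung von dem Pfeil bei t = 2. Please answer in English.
Starting from velocity v(t) = 6·t^2, we take 1 derivative. Differentiating velocity, we get acceleration: a(t) = 12·t. We have acceleration a(t) = 12·t. Substituting t = 2: a(2) = 24.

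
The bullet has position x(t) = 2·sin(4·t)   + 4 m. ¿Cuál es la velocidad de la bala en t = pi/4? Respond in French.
Nous devons dériver notre équation de la position x(t) = 2·sin(4·t) + 4 1 fois. En prenant d/dt de x(t), nous trouvons v(t) = 8·cos(4·t). Nous avons la vitesse v(t) = 8·cos(4·t). En substituant t = pi/4: v(pi/4) = -8.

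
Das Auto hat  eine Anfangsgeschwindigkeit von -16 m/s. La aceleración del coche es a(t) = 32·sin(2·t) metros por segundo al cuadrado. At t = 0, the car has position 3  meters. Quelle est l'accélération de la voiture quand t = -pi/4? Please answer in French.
De l'équation de l'accélération a(t) = 32·sin(2·t), nous substituons t = -pi/4 pour obtenir a = -32.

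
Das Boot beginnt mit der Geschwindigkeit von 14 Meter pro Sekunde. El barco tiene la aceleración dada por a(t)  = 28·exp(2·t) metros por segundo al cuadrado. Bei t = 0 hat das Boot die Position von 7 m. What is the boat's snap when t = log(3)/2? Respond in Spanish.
Para resolver esto, necesitamos tomar 2 derivadas de nuestra ecuación de la aceleración a(t) = 28·exp(2·t). Tomando d/dt de a(t), encontramos j(t) = 56·exp(2·t). La derivada de la sacudida da el snap: s(t) = 112·exp(2·t). De la ecuación del snap s(t) = 112·exp(2·t), sustituimos t = log(3)/2 para obtener s = 336.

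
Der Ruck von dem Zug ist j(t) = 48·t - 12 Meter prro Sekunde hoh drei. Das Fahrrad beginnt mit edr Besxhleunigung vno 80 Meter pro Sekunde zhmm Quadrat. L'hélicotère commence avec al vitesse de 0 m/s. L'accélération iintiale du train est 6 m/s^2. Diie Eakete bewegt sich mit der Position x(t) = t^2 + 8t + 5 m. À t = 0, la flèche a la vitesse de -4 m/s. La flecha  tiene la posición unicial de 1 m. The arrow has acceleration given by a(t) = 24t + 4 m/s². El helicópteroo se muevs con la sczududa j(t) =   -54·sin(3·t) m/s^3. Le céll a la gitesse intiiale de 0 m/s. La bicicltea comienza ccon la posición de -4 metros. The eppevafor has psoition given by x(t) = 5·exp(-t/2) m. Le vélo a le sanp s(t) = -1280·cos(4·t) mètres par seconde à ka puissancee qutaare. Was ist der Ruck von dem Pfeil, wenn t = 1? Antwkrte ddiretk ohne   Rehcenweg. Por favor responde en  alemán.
Die Antwort ist 24.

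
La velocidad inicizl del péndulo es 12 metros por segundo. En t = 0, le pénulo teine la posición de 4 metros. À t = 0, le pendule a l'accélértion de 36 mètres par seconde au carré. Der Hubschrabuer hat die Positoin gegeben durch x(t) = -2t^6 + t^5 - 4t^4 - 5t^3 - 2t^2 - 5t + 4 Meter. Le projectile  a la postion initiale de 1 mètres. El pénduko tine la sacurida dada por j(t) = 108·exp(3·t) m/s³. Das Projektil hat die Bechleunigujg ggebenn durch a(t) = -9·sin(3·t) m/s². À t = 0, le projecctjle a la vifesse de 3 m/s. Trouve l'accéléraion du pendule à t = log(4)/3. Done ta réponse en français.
En partant du jerk j(t) = 108·exp(3·t), nous prenons 1 primitive. L'intégrale du jerk est l'accélération. En utilisant a(0) = 36, nous obtenons a(t) = 36·exp(3·t). Nous avons l'accélération a(t) = 36·exp(3·t). En substituant t = log(4)/3: a(log(4)/3) = 144.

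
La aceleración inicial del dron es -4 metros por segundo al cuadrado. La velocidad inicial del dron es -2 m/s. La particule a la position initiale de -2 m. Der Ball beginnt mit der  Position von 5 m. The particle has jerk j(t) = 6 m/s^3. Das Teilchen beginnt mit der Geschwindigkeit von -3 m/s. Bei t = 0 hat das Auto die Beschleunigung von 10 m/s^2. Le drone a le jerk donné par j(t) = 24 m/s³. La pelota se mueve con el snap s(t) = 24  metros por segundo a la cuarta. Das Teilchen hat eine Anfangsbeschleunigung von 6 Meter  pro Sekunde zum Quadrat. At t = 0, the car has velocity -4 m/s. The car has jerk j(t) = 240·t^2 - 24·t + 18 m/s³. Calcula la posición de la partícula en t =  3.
Para resolver esto, necesitamos tomar 3 integrales de nuestra ecuación de la sacudida j(t) = 6. La integral de la sacudida es la aceleración. Usando a(0) = 6, obtenemos a(t) = 6·t + 6. La antiderivada de la aceleración es la velocidad. Usando v(0) = -3, obtenemos v(t) = 3·t^2 + 6·t - 3. Tomando ∫v(t)dt y aplicando x(0) = -2, encontramos x(t) = t^3 + 3·t^2 - 3·t - 2. Tenemos la posición x(t) = t^3 + 3·t^2 - 3·t - 2. Sustituyendo t = 3: x(3) = 43.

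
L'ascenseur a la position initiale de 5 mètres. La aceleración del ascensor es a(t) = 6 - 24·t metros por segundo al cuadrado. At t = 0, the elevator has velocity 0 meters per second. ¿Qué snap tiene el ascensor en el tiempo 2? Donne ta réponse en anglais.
Starting from acceleration a(t) = 6 - 24·t, we take 2 derivatives. The derivative of acceleration gives jerk: j(t) = -24. The derivative of jerk gives snap: s(t) = 0. We have snap s(t) = 0. Substituting t = 2: s(2) = 0.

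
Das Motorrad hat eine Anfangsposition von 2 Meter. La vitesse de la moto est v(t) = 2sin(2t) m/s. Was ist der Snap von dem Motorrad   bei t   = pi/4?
Ausgehend von der Geschwindigkeit v(t) = 2·sin(2·t), nehmen wir 3 Ableitungen. Die Ableitung von der Geschwindigkeit ergibt die Beschleunigung: a(t) = 4·cos(2·t). Die Ableitung von der Beschleunigung ergibt den Ruck: j(t) = -8·sin(2·t). Durch Ableiten von dem Ruck erhalten wir den Snap: s(t) = -16·cos(2·t). Aus der Gleichung für den Snap s(t) = -16·cos(2·t), setzen wir t = pi/4 ein und erhalten s = 0.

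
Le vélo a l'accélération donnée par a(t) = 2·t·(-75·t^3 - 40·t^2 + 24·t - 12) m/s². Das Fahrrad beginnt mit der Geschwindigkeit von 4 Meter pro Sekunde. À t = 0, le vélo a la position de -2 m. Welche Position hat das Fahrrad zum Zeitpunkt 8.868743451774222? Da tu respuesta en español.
Necesitamos integrar nuestra ecuación de la aceleración a(t) = 2·t·(-75·t^3 - 40·t^2 + 24·t - 12) 2 veces. La integral de la aceleración, con v(0) = 4, da la velocidad: v(t) = -30·t^5 - 20·t^4 + 16·t^3 - 12·t^2 + 4. La antiderivada de la velocidad, con x(0) = -2, da la posición: x(t) = -5·t^6 - 4·t^5 + 4·t^4 - 4·t^3 + 4·t - 2. De la ecuación de la posición x(t) = -5·t^6 - 4·t^5 + 4·t^4 - 4·t^3 + 4·t - 2, sustituimos t = 8.868743451774222 para obtener x = -2630480.73450588.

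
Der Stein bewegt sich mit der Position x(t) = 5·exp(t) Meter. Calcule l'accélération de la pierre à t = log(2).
Nous devons dériver notre équation de la position x(t) = 5·exp(t) 2 fois. La dérivée de la position donne la vitesse: v(t) = 5·exp(t). La dérivée de la vitesse donne l'accélération: a(t) = 5·exp(t). De l'équation de l'accélération a(t) = 5·exp(t), nous substituons t = log(2) pour obtenir a = 10.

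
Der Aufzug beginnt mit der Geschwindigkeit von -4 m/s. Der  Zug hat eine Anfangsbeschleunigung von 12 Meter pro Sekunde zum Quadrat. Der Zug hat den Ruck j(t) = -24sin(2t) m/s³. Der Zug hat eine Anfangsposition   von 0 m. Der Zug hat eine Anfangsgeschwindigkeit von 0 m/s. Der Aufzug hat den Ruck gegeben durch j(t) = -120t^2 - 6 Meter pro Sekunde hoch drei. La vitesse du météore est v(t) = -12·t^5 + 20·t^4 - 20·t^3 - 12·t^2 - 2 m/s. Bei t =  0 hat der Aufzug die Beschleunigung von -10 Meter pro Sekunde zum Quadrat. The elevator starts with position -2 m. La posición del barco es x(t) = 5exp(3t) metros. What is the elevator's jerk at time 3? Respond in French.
De l'équation du jerk j(t) = -120·t^2 - 6, nous substituons t = 3 pour obtenir j = -1086.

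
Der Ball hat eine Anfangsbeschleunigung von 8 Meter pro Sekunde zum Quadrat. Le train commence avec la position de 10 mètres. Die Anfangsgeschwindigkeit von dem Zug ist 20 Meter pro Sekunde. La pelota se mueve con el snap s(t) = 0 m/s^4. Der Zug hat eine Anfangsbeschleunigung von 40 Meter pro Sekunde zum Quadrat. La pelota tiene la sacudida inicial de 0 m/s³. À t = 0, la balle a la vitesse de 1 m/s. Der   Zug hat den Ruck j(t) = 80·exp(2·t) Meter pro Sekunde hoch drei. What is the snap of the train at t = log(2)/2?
Starting from jerk j(t) = 80·exp(2·t), we take 1 derivative. Differentiating jerk, we get snap: s(t) = 160·exp(2·t). Using s(t) = 160·exp(2·t) and substituting t = log(2)/2, we find s = 320.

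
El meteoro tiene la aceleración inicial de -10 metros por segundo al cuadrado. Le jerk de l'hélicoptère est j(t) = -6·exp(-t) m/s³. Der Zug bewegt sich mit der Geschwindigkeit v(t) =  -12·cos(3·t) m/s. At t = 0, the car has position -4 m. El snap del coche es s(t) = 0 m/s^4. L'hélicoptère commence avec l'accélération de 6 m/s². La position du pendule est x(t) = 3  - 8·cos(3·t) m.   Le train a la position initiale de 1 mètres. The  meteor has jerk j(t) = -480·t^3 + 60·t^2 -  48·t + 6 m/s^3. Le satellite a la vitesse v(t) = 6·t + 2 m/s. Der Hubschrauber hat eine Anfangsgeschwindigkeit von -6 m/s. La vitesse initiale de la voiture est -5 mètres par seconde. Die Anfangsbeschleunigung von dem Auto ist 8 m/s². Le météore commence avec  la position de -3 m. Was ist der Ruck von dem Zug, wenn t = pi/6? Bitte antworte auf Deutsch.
Um dies zu lösen, müssen wir 2 Ableitungen unserer Gleichung für die Geschwindigkeit v(t) = -12·cos(3·t) nehmen. Die Ableitung von der Geschwindigkeit ergibt die Beschleunigung: a(t) = 36·sin(3·t). Durch Ableiten von der Beschleunigung erhalten wir den Ruck: j(t) = 108·cos(3·t). Aus der Gleichung für den Ruck j(t) = 108·cos(3·t), setzen wir t = pi/6 ein und erhalten j = 0.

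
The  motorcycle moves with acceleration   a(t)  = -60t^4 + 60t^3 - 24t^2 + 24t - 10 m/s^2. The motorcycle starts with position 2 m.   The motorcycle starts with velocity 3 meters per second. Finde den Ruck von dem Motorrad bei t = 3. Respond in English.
To solve this, we need to take 1 derivative of our acceleration equation a(t) = -60·t^4 + 60·t^3 - 24·t^2 + 24·t - 10. The derivative of acceleration gives jerk: j(t) = -240·t^3 + 180·t^2 - 48·t + 24. From the given jerk equation j(t) = -240·t^3 + 180·t^2 - 48·t + 24, we substitute t = 3 to get j = -4980.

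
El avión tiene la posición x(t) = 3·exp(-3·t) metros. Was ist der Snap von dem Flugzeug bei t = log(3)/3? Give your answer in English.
To solve this, we need to take 4 derivatives of our position equation x(t) = 3·exp(-3·t). The derivative of position gives velocity: v(t) = -9·exp(-3·t). Taking d/dt of v(t), we find a(t) = 27·exp(-3·t). Taking d/dt of a(t), we find j(t) = -81·exp(-3·t). The derivative of jerk gives snap: s(t) = 243·exp(-3·t). We have snap s(t) = 243·exp(-3·t). Substituting t = log(3)/3: s(log(3)/3) = 81.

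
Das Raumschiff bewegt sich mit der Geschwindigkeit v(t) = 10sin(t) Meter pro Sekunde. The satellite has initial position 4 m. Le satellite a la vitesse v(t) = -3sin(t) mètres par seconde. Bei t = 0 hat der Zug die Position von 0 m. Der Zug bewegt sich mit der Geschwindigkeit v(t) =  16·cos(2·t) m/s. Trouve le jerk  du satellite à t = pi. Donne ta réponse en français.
Pour résoudre ceci, nous devons prendre 2 dérivées de notre équation de la vitesse v(t) = -3·sin(t). La dérivée de la vitesse donne l'accélération: a(t) = -3·cos(t). En dérivant l'accélération, nous obtenons le jerk: j(t) = 3·sin(t). En utilisant j(t) = 3·sin(t) et en substituant t = pi, nous trouvons j = 0.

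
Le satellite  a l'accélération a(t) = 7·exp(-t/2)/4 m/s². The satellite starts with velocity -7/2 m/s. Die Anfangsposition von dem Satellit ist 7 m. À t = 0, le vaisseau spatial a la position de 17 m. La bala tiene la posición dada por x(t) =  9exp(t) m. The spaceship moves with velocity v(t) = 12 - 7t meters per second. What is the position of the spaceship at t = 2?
Starting from velocity v(t) = 12 - 7·t, we take 1 integral. The integral of velocity is position. Using x(0) = 17, we get x(t) = -7·t^2/2 + 12·t + 17. Using x(t) = -7·t^2/2 + 12·t + 17 and substituting t = 2, we find x = 27.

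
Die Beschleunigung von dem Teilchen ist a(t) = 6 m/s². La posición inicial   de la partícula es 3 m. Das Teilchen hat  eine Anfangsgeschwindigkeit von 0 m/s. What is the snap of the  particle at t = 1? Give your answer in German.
Um dies zu lösen, müssen wir 2 Ableitungen unserer Gleichung für die Beschleunigung a(t) = 6 nehmen. Die Ableitung von der Beschleunigung ergibt den Ruck: j(t) = 0. Die Ableitung von dem Ruck ergibt den Snap: s(t) = 0. Wir haben den Snap s(t) = 0. Durch Einsetzen von t = 1: s(1) = 0.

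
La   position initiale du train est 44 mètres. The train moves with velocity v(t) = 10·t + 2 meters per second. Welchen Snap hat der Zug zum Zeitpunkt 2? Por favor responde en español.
Debemos derivar nuestra ecuación de la velocidad v(t) = 10·t + 2 3 veces. La derivada de la velocidad da la aceleración: a(t) = 10. Derivando la aceleración, obtenemos la sacudida: j(t) = 0. Tomando d/dt de j(t), encontramos s(t) = 0. Usando s(t) = 0 y sustituyendo t = 2, encontramos s = 0.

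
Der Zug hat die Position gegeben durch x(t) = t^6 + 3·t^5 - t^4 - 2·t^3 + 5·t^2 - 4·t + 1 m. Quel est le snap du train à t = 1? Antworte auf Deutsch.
Wir müssen unsere Gleichung für die Position x(t) = t^6 + 3·t^5 - t^4 - 2·t^3 + 5·t^2 - 4·t + 1 4-mal ableiten. Die Ableitung von der Position ergibt die Geschwindigkeit: v(t) = 6·t^5 + 15·t^4 - 4·t^3 - 6·t^2 + 10·t - 4. Die Ableitung von der Geschwindigkeit ergibt die Beschleunigung: a(t) = 30·t^4 + 60·t^3 - 12·t^2 - 12·t + 10. Die Ableitung von der Beschleunigung ergibt den Ruck: j(t) = 120·t^3 + 180·t^2 - 24·t - 12. Durch Ableiten von dem Ruck erhalten wir den Snap: s(t) = 360·t^2 + 360·t - 24. Aus der Gleichung für den Snap s(t) = 360·t^2 + 360·t - 24, setzen wir t = 1 ein und erhalten s = 696.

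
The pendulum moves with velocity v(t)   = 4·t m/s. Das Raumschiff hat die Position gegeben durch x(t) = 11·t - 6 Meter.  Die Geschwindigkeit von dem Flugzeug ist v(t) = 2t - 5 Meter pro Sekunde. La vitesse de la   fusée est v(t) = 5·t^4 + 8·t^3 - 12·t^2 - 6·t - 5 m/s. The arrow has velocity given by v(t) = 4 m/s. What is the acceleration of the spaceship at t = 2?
We must differentiate our position equation x(t) = 11·t - 6 2 times. Differentiating position, we get velocity: v(t) = 11. Differentiating velocity, we get acceleration: a(t) = 0. From the given acceleration equation a(t) = 0, we substitute t = 2 to get a = 0.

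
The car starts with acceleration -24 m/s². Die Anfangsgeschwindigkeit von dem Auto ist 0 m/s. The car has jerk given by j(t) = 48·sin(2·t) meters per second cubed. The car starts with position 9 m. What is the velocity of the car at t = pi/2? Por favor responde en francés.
Nous devons trouver la primitive de notre équation du jerk j(t) = 48·sin(2·t) 2 fois. En intégrant le jerk et en utilisant la condition initiale a(0) = -24, nous obtenons a(t) = -24·cos(2·t). En prenant ∫a(t)dt et en appliquant v(0) = 0, nous trouvons v(t) = -12·sin(2·t). De l'équation de la vitesse v(t) = -12·sin(2·t), nous substituons t = pi/2 pour obtenir v = 0.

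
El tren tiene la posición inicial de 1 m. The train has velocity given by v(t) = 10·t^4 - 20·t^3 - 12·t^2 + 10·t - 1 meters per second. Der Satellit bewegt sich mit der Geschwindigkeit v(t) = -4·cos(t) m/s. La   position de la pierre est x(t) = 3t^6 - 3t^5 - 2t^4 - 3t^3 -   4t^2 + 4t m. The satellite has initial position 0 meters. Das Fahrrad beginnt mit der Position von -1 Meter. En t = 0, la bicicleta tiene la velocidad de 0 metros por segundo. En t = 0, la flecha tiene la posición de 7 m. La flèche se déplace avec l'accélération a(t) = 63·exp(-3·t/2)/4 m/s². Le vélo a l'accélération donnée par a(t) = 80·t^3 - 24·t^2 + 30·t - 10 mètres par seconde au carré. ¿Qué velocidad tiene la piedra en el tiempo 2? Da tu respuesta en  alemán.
Um dies zu lösen, müssen wir 1 Ableitung unserer Gleichung für die Position x(t) = 3·t^6 - 3·t^5 - 2·t^4 - 3·t^3 - 4·t^2 + 4·t nehmen. Mit d/dt von x(t) finden wir v(t) = 18·t^5 - 15·t^4 - 8·t^3 - 9·t^2 - 8·t + 4. Mit v(t) = 18·t^5 - 15·t^4 - 8·t^3 - 9·t^2 - 8·t + 4 und Einsetzen von t = 2, finden wir v = 224.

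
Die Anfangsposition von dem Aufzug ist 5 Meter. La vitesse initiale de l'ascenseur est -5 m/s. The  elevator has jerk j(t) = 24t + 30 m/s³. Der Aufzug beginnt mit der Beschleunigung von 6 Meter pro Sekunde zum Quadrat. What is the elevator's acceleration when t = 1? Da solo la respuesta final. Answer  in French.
À t = 1, a = 48.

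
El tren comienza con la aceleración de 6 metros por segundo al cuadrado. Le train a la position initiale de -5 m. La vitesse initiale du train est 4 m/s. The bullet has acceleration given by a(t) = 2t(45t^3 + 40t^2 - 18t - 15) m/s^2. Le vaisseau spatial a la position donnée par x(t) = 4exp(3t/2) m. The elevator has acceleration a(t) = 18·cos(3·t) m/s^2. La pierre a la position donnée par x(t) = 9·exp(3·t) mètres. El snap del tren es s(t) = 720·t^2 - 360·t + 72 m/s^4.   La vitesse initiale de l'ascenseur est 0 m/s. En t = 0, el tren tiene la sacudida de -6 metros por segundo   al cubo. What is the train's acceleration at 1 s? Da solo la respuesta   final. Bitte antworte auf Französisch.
a(1) = 36.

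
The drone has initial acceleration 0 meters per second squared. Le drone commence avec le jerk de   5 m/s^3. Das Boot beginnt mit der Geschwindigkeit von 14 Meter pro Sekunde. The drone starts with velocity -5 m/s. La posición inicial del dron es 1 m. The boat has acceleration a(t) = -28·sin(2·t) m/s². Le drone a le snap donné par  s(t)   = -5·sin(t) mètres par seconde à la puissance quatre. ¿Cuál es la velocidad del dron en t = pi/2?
Para resolver esto, necesitamos tomar 3 integrales de nuestra ecuación del snap s(t) = -5·sin(t). Integrando el snap y usando la condición inicial j(0) = 5, obtenemos j(t) = 5·cos(t). Tomando ∫j(t)dt y aplicando a(0) = 0, encontramos a(t) = 5·sin(t). Tomando ∫a(t)dt y aplicando v(0) = -5, encontramos v(t) = -5·cos(t). Usando v(t) = -5·cos(t) y sustituyendo t = pi/2, encontramos v = 0.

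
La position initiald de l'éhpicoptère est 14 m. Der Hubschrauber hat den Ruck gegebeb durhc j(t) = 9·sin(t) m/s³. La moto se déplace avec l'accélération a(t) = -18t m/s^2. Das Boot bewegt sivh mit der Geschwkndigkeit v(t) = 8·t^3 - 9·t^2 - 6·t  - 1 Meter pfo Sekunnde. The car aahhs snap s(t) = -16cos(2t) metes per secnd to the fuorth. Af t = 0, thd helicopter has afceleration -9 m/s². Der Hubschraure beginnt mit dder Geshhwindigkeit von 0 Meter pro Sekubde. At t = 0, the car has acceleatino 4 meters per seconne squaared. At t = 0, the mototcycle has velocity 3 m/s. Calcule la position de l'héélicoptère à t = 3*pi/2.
Nous devons trouver la primitive de notre équation du jerk j(t) = 9·sin(t) 3 fois. La primitive du jerk, avec a(0) = -9, donne l'accélération: a(t) = -9·cos(t). L'intégrale de l'accélération, avec v(0) = 0, donne la vitesse: v(t) = -9·sin(t). L'intégrale de la vitesse, avec x(0) = 14, donne la position: x(t) = 9·cos(t) + 5. Nous avons la position x(t) = 9·cos(t) + 5. En substituant t = 3*pi/2: x(3*pi/2) = 5.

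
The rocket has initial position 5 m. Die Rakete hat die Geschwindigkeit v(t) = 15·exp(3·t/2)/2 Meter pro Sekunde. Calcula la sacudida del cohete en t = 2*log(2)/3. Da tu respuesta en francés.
Nous devons dériver notre équation de la vitesse v(t) = 15·exp(3·t/2)/2 2 fois. La dérivée de la vitesse donne l'accélération: a(t) = 45·exp(3·t/2)/4. En prenant d/dt de a(t), nous trouvons j(t) = 135·exp(3·t/2)/8. En utilisant j(t) = 135·exp(3·t/2)/8 et en substituant t = 2*log(2)/3, nous trouvons j = 135/4.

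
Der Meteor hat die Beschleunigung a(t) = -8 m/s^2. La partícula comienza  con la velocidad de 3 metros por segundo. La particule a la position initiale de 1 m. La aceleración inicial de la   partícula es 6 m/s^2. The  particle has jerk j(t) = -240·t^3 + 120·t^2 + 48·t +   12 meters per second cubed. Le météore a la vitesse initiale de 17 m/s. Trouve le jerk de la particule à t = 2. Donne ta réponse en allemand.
Aus der Gleichung für den Ruck j(t) = -240·t^3 + 120·t^2 + 48·t + 12, setzen wir t = 2 ein und erhalten j = -1332.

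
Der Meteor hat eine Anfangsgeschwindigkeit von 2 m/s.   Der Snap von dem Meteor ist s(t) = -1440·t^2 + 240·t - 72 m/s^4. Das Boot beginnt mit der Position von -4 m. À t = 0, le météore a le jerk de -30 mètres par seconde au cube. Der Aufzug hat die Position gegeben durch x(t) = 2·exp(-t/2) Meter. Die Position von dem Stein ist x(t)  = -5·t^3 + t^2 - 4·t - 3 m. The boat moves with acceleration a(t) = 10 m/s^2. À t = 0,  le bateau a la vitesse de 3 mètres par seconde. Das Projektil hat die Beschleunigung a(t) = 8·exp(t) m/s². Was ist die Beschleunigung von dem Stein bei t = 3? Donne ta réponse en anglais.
To solve this, we need to take 2 derivatives of our position equation x(t) = -5·t^3 + t^2 - 4·t - 3. Taking d/dt of x(t), we find v(t) = -15·t^2 + 2·t - 4. Differentiating velocity, we get acceleration: a(t) = 2 - 30·t. Using a(t) = 2 - 30·t and substituting t = 3, we find a = -88.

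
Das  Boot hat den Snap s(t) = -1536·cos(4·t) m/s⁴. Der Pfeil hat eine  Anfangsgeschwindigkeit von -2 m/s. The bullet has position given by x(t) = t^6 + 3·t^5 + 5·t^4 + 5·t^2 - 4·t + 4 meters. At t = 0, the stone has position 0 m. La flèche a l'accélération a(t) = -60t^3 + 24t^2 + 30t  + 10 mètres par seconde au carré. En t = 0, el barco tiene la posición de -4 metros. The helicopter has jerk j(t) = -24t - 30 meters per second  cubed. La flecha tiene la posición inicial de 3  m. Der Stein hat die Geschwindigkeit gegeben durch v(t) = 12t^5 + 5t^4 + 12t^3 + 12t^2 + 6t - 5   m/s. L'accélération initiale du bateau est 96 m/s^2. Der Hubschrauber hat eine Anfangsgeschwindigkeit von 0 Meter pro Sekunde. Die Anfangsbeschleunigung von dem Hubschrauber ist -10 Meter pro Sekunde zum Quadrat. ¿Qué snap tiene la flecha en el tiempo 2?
Debemos derivar nuestra ecuación de la aceleración a(t) = -60·t^3 + 24·t^2 + 30·t + 10 2 veces. La derivada de la aceleración da la sacudida: j(t) = -180·t^2 + 48·t + 30. Derivando la sacudida, obtenemos el snap: s(t) = 48 - 360·t. Usando s(t) = 48 - 360·t y sustituyendo t = 2, encontramos s = -672.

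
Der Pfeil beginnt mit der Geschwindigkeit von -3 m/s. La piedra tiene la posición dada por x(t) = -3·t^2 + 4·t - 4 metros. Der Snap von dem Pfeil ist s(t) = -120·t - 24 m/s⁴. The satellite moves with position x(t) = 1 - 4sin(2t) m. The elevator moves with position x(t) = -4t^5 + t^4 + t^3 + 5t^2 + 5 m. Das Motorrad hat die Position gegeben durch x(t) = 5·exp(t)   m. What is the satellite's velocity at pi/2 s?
We must differentiate our position equation x(t) = 1 - 4·sin(2·t) 1 time. Taking d/dt of x(t), we find v(t) = -8·cos(2·t). We have velocity v(t) = -8·cos(2·t). Substituting t = pi/2: v(pi/2) = 8.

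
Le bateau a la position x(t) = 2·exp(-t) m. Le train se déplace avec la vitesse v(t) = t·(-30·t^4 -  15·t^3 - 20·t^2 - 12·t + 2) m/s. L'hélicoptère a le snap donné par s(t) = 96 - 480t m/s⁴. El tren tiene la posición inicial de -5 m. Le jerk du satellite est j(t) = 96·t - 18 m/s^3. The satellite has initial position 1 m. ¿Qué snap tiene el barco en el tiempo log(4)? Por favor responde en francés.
Pour résoudre ceci, nous devons prendre 4 dérivées de notre équation de la position x(t) = 2·exp(-t). En prenant d/dt de x(t), nous trouvons v(t) = -2·exp(-t). En dérivant la vitesse, nous obtenons l'accélération: a(t) = 2·exp(-t). La dérivée de l'accélération donne le jerk: j(t) = -2·exp(-t). En dérivant le jerk, nous obtenons le snap: s(t) = 2·exp(-t). Nous avons le snap s(t) = 2·exp(-t). En substituant t = log(4): s(log(4)) = 1/2.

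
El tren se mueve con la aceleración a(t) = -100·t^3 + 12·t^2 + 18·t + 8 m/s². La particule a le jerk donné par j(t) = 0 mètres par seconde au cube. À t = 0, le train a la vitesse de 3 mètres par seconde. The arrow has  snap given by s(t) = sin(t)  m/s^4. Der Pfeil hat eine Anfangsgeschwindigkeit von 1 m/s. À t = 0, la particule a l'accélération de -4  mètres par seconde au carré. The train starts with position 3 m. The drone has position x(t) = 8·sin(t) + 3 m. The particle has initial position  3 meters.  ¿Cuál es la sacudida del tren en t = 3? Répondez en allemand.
Wir müssen unsere Gleichung für die Beschleunigung a(t) = -100·t^3 + 12·t^2 + 18·t + 8 1-mal ableiten. Mit d/dt von a(t) finden wir j(t) = -300·t^2 + 24·t + 18. Wir haben den Ruck j(t) = -300·t^2 + 24·t + 18. Durch Einsetzen von t = 3: j(3) = -2610.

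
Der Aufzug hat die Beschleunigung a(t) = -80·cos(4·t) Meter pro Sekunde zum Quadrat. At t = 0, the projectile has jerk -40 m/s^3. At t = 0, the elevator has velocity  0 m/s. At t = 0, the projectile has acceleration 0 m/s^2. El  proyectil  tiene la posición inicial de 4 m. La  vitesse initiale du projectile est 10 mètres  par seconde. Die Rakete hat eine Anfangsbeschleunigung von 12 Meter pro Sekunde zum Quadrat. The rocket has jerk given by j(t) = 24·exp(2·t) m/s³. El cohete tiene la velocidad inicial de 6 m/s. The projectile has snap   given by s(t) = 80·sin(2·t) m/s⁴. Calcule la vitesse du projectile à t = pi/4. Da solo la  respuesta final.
La vitesse à t = pi/4 est v = 0.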